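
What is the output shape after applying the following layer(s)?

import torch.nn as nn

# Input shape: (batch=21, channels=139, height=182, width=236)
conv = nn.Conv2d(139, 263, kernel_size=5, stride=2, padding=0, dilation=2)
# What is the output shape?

Input shape: (21, 139, 182, 236)
Output shape: (21, 263, 87, 114)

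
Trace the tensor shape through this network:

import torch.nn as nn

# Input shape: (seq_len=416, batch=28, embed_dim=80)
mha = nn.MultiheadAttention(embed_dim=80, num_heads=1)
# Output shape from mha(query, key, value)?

Input shape: (416, 28, 80)
Output shape: (416, 28, 80)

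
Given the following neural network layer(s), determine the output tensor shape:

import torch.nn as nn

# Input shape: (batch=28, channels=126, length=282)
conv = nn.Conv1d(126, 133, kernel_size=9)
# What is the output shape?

Input shape: (28, 126, 282)
Output shape: (28, 133, 274)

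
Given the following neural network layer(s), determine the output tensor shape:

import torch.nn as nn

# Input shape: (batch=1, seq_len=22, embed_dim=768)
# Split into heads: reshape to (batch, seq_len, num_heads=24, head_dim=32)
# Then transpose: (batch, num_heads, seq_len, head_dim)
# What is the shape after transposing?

Input shape: (1, 22, 768)
  -> after reshape: (1, 22, 24, 32)
Output shape: (1, 24, 22, 32)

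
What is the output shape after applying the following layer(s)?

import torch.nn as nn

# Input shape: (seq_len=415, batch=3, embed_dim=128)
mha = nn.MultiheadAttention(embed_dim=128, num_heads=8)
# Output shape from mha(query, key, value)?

Input shape: (415, 3, 128)
Output shape: (415, 3, 128)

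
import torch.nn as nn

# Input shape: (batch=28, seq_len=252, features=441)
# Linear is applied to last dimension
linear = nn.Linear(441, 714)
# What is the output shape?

Input shape: (28, 252, 441)
Output shape: (28, 252, 714)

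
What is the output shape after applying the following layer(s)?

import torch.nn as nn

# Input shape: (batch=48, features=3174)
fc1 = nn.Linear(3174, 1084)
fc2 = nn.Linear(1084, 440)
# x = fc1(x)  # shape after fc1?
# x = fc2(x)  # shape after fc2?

Input shape: (48, 3174)
  -> after fc1: (48, 1084)
Output shape: (48, 440)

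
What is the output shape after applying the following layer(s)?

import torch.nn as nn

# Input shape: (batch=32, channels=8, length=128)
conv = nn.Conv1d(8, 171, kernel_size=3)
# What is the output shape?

Input shape: (32, 8, 128)
Output shape: (32, 171, 126)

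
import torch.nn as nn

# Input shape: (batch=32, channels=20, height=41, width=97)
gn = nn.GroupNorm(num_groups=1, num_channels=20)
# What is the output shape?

Input shape: (32, 20, 41, 97)
Output shape: (32, 20, 41, 97)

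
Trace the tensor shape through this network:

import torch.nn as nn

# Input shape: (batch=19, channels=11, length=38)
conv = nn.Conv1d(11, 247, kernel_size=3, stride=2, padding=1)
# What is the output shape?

Input shape: (19, 11, 38)
Output shape: (19, 247, 19)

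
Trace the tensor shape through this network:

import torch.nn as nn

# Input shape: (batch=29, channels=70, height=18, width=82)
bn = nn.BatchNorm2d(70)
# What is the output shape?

Input shape: (29, 70, 18, 82)
Output shape: (29, 70, 18, 82)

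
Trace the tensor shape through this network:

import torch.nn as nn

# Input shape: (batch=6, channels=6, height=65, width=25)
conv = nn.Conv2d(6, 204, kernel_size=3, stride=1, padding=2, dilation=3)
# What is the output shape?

Input shape: (6, 6, 65, 25)
Output shape: (6, 204, 63, 23)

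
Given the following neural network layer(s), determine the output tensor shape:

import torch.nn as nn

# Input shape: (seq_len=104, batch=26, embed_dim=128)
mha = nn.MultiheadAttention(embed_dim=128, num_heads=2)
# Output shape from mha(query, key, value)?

Input shape: (104, 26, 128)
Output shape: (104, 26, 128)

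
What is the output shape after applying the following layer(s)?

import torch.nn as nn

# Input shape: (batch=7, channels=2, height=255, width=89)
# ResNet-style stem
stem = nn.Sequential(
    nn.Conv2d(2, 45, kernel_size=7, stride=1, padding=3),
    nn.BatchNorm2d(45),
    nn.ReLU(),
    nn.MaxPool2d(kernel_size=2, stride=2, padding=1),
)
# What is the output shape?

Input shape: (7, 2, 255, 89)
  -> after Conv2d 7x7 stride=1: (7, 45, 255, 89)
Output shape: (7, 45, 128, 45)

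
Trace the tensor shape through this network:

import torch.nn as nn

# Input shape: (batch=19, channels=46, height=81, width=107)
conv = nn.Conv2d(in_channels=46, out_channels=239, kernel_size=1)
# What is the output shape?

Input shape: (19, 46, 81, 107)
Output shape: (19, 239, 81, 107)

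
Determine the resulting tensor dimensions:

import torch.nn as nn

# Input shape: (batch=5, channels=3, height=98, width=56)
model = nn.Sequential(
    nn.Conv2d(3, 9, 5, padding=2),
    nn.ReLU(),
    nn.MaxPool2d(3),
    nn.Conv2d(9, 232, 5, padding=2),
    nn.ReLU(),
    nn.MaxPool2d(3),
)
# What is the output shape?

Input shape: (5, 3, 98, 56)
  -> after first Conv2d: (5, 9, 98, 56)
  -> after first MaxPool2d: (5, 9, 32, 18)
  -> after second Conv2d: (5, 232, 32, 18)
Output shape: (5, 232, 10, 6)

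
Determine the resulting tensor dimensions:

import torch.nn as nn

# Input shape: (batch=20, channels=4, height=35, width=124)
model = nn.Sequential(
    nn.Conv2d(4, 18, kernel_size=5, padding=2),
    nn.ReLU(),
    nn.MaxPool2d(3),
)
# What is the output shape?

Input shape: (20, 4, 35, 124)
  -> after Conv2d: (20, 18, 35, 124)
  -> after ReLU: (20, 18, 35, 124)
Output shape: (20, 18, 11, 41)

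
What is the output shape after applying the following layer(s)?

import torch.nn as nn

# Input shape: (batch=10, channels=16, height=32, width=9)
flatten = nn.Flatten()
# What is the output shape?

Input shape: (10, 16, 32, 9)
Output shape: (10, 4608)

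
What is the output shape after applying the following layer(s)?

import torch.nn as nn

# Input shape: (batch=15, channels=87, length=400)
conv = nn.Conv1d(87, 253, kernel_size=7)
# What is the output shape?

Input shape: (15, 87, 400)
Output shape: (15, 253, 394)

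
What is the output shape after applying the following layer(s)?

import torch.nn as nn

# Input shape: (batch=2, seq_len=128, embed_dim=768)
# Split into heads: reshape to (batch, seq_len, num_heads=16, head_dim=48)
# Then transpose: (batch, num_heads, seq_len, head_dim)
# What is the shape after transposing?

Input shape: (2, 128, 768)
  -> after reshape: (2, 128, 16, 48)
Output shape: (2, 16, 128, 48)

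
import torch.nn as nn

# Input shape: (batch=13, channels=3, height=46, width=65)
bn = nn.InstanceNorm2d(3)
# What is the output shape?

Input shape: (13, 3, 46, 65)
Output shape: (13, 3, 46, 65)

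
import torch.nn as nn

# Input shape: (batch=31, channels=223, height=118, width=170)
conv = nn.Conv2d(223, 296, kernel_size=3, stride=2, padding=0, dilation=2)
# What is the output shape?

Input shape: (31, 223, 118, 170)
Output shape: (31, 296, 57, 83)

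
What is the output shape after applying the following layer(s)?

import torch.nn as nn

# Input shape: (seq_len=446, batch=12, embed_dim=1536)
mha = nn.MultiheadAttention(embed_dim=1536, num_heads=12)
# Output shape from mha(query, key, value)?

Input shape: (446, 12, 1536)
Output shape: (446, 12, 1536)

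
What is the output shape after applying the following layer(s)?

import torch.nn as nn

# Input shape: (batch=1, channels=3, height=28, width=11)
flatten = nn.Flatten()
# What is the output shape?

Input shape: (1, 3, 28, 11)
Output shape: (1, 924)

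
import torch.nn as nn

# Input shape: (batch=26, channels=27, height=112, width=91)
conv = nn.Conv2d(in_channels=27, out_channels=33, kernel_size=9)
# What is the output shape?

Input shape: (26, 27, 112, 91)
Output shape: (26, 33, 104, 83)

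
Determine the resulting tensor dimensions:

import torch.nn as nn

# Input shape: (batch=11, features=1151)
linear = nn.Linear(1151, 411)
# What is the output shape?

Input shape: (11, 1151)
Output shape: (11, 411)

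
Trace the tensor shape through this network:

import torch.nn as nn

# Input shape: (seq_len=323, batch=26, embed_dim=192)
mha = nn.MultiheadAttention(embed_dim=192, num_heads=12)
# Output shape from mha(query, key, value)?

Input shape: (323, 26, 192)
Output shape: (323, 26, 192)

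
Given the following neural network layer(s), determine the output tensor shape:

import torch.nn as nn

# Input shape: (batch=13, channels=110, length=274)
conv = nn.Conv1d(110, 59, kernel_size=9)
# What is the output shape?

Input shape: (13, 110, 274)
Output shape: (13, 59, 266)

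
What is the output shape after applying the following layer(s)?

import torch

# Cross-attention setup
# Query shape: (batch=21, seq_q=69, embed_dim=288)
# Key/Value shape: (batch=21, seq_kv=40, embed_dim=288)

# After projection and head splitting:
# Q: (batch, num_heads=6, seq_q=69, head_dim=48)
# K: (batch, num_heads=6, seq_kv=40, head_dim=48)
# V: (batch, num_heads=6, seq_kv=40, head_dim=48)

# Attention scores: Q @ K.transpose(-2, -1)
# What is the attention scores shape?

Input shape: (21, 69, 288)
Output shape: (21, 6, 69, 40)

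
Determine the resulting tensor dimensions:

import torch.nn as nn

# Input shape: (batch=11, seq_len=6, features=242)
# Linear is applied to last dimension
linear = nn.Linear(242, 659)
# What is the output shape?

Input shape: (11, 6, 242)
Output shape: (11, 6, 659)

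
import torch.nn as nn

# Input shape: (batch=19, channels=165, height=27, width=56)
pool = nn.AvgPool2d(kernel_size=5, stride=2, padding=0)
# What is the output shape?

Input shape: (19, 165, 27, 56)
Output shape: (19, 165, 12, 26)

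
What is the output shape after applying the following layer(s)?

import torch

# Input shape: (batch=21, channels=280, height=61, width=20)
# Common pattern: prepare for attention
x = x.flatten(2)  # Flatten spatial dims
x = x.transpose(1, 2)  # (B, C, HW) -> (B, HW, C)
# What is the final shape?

Input shape: (21, 280, 61, 20)
  -> after flatten(2): (21, 280, 1220)
Output shape: (21, 1220, 280)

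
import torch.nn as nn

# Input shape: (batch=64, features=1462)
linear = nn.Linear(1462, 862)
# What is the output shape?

Input shape: (64, 1462)
Output shape: (64, 862)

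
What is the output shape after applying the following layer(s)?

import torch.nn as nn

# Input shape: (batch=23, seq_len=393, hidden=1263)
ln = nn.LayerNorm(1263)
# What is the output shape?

Input shape: (23, 393, 1263)
Output shape: (23, 393, 1263)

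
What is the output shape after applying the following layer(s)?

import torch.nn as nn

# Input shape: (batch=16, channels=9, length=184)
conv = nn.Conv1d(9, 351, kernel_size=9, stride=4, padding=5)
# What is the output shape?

Input shape: (16, 9, 184)
Output shape: (16, 351, 47)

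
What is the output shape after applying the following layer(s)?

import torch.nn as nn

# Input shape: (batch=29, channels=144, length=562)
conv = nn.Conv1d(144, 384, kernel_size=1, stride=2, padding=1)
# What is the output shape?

Input shape: (29, 144, 562)
Output shape: (29, 384, 282)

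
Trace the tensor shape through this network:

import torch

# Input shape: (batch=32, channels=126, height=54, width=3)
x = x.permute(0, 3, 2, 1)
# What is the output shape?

Input shape: (32, 126, 54, 3)
Output shape: (32, 3, 54, 126)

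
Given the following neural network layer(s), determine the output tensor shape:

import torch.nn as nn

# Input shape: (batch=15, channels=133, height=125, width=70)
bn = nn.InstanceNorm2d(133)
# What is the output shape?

Input shape: (15, 133, 125, 70)
Output shape: (15, 133, 125, 70)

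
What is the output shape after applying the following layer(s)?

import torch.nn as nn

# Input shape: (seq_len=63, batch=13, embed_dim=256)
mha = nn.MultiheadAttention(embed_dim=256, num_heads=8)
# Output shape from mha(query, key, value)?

Input shape: (63, 13, 256)
Output shape: (63, 13, 256)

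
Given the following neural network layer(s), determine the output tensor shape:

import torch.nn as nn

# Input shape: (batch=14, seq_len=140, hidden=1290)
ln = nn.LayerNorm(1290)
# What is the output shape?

Input shape: (14, 140, 1290)
Output shape: (14, 140, 1290)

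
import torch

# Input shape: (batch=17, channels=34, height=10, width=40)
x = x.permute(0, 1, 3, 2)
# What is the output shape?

Input shape: (17, 34, 10, 40)
Output shape: (17, 34, 40, 10)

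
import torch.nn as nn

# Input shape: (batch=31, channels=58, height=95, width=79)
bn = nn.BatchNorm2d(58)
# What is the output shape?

Input shape: (31, 58, 95, 79)
Output shape: (31, 58, 95, 79)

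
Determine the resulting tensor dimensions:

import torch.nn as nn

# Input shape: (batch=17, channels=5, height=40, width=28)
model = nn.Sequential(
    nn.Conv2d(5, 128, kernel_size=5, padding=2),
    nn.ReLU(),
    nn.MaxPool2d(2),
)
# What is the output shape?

Input shape: (17, 5, 40, 28)
  -> after Conv2d: (17, 128, 40, 28)
  -> after ReLU: (17, 128, 40, 28)
Output shape: (17, 128, 20, 14)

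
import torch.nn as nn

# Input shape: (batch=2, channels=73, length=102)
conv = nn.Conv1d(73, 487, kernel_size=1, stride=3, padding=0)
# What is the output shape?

Input shape: (2, 73, 102)
Output shape: (2, 487, 34)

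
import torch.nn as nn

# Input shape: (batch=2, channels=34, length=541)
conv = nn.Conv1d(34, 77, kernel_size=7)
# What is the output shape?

Input shape: (2, 34, 541)
Output shape: (2, 77, 535)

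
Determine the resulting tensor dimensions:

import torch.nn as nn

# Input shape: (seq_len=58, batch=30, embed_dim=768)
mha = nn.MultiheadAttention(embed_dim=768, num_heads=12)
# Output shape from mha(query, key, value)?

Input shape: (58, 30, 768)
Output shape: (58, 30, 768)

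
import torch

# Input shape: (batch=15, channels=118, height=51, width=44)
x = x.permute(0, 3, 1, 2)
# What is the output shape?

Input shape: (15, 118, 51, 44)
Output shape: (15, 44, 118, 51)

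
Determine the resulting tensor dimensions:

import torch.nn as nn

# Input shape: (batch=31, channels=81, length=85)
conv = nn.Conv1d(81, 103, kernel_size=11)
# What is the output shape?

Input shape: (31, 81, 85)
Output shape: (31, 103, 75)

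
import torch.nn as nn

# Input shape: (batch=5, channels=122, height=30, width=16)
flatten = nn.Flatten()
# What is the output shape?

Input shape: (5, 122, 30, 16)
Output shape: (5, 58560)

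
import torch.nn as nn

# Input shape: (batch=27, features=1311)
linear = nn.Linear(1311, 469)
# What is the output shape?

Input shape: (27, 1311)
Output shape: (27, 469)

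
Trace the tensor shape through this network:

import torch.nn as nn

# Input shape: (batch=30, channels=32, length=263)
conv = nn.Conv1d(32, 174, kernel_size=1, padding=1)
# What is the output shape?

Input shape: (30, 32, 263)
Output shape: (30, 174, 265)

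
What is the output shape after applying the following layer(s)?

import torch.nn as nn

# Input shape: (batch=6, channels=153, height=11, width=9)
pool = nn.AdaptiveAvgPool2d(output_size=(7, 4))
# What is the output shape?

Input shape: (6, 153, 11, 9)
Output shape: (6, 153, 7, 4)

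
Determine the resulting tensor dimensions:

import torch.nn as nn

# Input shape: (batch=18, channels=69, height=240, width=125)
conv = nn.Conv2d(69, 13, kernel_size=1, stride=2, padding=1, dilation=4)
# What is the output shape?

Input shape: (18, 69, 240, 125)
Output shape: (18, 13, 121, 64)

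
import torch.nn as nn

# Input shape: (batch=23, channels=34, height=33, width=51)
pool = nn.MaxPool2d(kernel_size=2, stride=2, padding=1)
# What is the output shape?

Input shape: (23, 34, 33, 51)
Output shape: (23, 34, 17, 26)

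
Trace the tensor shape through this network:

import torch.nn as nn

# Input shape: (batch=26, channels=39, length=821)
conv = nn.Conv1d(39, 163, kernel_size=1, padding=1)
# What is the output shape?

Input shape: (26, 39, 821)
Output shape: (26, 163, 823)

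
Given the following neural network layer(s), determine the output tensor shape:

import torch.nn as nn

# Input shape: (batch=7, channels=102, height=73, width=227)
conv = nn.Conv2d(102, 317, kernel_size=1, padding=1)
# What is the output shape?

Input shape: (7, 102, 73, 227)
Output shape: (7, 317, 75, 229)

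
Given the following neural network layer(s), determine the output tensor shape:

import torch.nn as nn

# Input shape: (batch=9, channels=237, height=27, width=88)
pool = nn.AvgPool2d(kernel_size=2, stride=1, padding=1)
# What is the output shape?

Input shape: (9, 237, 27, 88)
Output shape: (9, 237, 28, 89)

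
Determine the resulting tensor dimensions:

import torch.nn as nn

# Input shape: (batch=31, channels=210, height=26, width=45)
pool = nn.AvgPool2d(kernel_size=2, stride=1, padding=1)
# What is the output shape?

Input shape: (31, 210, 26, 45)
Output shape: (31, 210, 27, 46)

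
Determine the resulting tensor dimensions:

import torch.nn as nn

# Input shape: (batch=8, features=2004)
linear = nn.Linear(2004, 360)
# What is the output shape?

Input shape: (8, 2004)
Output shape: (8, 360)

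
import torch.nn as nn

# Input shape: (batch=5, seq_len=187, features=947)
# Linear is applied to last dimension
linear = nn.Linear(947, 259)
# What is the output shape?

Input shape: (5, 187, 947)
Output shape: (5, 187, 259)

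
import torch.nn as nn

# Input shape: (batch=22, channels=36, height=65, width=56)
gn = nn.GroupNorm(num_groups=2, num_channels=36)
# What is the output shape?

Input shape: (22, 36, 65, 56)
Output shape: (22, 36, 65, 56)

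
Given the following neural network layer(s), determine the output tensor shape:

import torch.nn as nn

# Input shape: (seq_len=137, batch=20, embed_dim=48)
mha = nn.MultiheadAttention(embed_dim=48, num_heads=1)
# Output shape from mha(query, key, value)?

Input shape: (137, 20, 48)
Output shape: (137, 20, 48)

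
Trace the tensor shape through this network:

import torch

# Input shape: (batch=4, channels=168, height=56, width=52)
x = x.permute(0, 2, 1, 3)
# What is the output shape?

Input shape: (4, 168, 56, 52)
Output shape: (4, 56, 168, 52)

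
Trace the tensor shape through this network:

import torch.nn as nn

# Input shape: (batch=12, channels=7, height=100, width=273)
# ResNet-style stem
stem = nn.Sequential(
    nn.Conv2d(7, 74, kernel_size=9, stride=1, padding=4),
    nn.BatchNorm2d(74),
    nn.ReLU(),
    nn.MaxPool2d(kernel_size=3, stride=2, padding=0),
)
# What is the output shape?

Input shape: (12, 7, 100, 273)
  -> after Conv2d 9x9 stride=1: (12, 74, 100, 273)
Output shape: (12, 74, 49, 136)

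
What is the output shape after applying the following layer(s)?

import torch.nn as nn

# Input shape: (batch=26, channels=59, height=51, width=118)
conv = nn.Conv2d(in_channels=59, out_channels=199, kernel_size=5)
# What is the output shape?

Input shape: (26, 59, 51, 118)
Output shape: (26, 199, 47, 114)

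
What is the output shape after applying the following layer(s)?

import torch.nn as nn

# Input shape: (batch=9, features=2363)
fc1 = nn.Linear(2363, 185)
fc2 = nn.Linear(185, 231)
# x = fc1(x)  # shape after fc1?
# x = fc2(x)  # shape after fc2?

Input shape: (9, 2363)
  -> after fc1: (9, 185)
Output shape: (9, 231)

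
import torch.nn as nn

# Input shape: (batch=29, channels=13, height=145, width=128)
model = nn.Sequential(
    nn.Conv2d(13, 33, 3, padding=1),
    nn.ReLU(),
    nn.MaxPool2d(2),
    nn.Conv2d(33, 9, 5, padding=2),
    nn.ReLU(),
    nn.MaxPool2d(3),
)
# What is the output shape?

Input shape: (29, 13, 145, 128)
  -> after first Conv2d: (29, 33, 145, 128)
  -> after first MaxPool2d: (29, 33, 72, 64)
  -> after second Conv2d: (29, 9, 72, 64)
Output shape: (29, 9, 24, 21)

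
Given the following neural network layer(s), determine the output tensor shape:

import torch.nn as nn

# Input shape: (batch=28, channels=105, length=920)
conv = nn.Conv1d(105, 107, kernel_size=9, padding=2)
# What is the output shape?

Input shape: (28, 105, 920)
Output shape: (28, 107, 916)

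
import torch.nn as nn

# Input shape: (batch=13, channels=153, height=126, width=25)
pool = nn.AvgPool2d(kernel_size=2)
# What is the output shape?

Input shape: (13, 153, 126, 25)
Output shape: (13, 153, 63, 12)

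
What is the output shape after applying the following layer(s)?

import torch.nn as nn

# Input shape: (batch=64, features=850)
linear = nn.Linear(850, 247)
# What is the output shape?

Input shape: (64, 850)
Output shape: (64, 247)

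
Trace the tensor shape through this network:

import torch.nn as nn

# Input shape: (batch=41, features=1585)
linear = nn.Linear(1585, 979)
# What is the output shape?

Input shape: (41, 1585)
Output shape: (41, 979)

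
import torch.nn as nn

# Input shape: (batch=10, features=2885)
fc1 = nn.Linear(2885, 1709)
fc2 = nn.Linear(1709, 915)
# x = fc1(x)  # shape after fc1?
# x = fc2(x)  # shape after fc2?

Input shape: (10, 2885)
  -> after fc1: (10, 1709)
Output shape: (10, 915)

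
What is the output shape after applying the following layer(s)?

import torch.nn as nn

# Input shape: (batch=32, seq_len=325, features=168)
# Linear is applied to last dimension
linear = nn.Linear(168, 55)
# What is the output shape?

Input shape: (32, 325, 168)
Output shape: (32, 325, 55)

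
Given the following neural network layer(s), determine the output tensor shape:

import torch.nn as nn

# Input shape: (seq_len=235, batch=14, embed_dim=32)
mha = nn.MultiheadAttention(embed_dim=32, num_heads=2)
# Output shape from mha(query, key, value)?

Input shape: (235, 14, 32)
Output shape: (235, 14, 32)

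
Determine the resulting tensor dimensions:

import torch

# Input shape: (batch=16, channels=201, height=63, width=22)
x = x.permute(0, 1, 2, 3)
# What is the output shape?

Input shape: (16, 201, 63, 22)
Output shape: (16, 201, 63, 22)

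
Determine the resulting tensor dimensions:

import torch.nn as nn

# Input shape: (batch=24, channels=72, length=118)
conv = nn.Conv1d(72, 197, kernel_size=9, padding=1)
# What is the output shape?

Input shape: (24, 72, 118)
Output shape: (24, 197, 112)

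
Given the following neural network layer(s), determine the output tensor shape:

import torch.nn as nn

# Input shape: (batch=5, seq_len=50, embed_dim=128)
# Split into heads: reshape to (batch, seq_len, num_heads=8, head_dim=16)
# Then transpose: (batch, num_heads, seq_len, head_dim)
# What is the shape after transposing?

Input shape: (5, 50, 128)
  -> after reshape: (5, 50, 8, 16)
Output shape: (5, 8, 50, 16)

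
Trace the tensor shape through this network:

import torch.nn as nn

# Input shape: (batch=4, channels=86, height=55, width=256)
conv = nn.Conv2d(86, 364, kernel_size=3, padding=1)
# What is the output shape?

Input shape: (4, 86, 55, 256)
Output shape: (4, 364, 55, 256)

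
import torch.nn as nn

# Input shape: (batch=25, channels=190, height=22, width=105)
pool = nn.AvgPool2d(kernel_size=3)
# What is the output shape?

Input shape: (25, 190, 22, 105)
Output shape: (25, 190, 7, 35)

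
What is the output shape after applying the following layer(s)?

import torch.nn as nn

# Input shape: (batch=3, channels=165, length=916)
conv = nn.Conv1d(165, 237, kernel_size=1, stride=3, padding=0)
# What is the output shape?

Input shape: (3, 165, 916)
Output shape: (3, 237, 306)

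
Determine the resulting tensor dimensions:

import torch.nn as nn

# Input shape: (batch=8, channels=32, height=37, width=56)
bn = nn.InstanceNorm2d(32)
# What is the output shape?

Input shape: (8, 32, 37, 56)
Output shape: (8, 32, 37, 56)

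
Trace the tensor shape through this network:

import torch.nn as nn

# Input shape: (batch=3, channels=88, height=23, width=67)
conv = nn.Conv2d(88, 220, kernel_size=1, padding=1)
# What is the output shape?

Input shape: (3, 88, 23, 67)
Output shape: (3, 220, 25, 69)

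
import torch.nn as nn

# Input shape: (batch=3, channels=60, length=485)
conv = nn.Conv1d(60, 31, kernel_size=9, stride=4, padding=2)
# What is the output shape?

Input shape: (3, 60, 485)
Output shape: (3, 31, 121)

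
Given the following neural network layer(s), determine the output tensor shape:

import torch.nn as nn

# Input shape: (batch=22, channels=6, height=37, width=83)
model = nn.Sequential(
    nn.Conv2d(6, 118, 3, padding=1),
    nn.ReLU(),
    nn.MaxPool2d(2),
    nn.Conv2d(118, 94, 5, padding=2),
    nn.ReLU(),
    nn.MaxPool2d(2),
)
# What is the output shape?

Input shape: (22, 6, 37, 83)
  -> after first Conv2d: (22, 118, 37, 83)
  -> after first MaxPool2d: (22, 118, 18, 41)
  -> after second Conv2d: (22, 94, 18, 41)
Output shape: (22, 94, 9, 20)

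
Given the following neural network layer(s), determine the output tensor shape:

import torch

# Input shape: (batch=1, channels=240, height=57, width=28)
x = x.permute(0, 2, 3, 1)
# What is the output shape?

Input shape: (1, 240, 57, 28)
Output shape: (1, 57, 28, 240)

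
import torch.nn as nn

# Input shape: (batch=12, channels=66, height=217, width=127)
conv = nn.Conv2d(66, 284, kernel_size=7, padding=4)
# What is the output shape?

Input shape: (12, 66, 217, 127)
Output shape: (12, 284, 219, 129)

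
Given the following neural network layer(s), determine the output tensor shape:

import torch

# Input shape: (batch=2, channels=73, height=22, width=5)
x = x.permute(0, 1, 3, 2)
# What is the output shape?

Input shape: (2, 73, 22, 5)
Output shape: (2, 73, 5, 22)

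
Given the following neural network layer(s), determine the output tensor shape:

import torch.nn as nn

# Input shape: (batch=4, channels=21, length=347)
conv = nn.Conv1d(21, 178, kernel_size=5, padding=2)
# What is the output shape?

Input shape: (4, 21, 347)
Output shape: (4, 178, 347)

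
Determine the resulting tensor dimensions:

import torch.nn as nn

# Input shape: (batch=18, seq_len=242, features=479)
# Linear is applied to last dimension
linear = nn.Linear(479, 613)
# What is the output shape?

Input shape: (18, 242, 479)
Output shape: (18, 242, 613)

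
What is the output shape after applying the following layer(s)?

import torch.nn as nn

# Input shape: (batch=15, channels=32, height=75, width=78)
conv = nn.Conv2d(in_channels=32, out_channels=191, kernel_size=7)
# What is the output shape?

Input shape: (15, 32, 75, 78)
Output shape: (15, 191, 69, 72)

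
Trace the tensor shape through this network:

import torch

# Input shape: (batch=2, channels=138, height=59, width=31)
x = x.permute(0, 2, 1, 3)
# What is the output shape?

Input shape: (2, 138, 59, 31)
Output shape: (2, 59, 138, 31)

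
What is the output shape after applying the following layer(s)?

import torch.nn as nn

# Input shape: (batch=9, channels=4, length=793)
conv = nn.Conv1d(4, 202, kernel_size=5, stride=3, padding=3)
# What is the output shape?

Input shape: (9, 4, 793)
Output shape: (9, 202, 265)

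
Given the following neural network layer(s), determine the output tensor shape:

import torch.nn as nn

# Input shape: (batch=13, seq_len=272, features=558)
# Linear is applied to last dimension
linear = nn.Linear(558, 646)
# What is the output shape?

Input shape: (13, 272, 558)
Output shape: (13, 272, 646)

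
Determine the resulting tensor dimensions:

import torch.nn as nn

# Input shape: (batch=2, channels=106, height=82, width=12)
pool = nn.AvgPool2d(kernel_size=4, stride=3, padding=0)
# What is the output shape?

Input shape: (2, 106, 82, 12)
Output shape: (2, 106, 27, 3)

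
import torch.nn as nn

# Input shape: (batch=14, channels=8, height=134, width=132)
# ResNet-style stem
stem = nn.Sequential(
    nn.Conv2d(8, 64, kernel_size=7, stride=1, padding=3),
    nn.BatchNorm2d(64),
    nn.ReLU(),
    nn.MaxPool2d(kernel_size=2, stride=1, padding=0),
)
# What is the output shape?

Input shape: (14, 8, 134, 132)
  -> after Conv2d 7x7 stride=1: (14, 64, 134, 132)
Output shape: (14, 64, 133, 131)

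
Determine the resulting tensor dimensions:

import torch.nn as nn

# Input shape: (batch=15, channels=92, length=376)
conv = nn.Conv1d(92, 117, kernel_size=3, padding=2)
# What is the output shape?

Input shape: (15, 92, 376)
Output shape: (15, 117, 378)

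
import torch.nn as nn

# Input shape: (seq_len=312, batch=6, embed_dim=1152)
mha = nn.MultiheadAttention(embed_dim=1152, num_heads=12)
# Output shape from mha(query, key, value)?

Input shape: (312, 6, 1152)
Output shape: (312, 6, 1152)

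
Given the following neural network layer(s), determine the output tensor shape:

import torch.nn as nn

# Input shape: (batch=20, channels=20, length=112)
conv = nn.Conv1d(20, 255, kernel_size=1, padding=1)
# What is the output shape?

Input shape: (20, 20, 112)
Output shape: (20, 255, 114)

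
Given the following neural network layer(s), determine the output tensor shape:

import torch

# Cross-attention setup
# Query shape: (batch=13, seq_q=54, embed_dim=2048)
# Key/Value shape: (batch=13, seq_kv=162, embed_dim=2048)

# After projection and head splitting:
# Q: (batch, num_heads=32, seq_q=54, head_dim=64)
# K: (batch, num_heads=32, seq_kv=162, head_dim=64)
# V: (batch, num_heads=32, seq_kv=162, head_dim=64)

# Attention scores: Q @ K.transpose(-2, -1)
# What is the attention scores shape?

Input shape: (13, 54, 2048)
Output shape: (13, 32, 54, 162)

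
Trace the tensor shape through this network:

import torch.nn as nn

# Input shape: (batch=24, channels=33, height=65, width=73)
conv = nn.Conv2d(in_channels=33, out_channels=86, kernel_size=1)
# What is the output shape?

Input shape: (24, 33, 65, 73)
Output shape: (24, 86, 65, 73)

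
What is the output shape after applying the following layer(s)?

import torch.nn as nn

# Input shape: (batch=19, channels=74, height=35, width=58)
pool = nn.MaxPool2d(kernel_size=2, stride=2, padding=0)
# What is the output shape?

Input shape: (19, 74, 35, 58)
Output shape: (19, 74, 17, 29)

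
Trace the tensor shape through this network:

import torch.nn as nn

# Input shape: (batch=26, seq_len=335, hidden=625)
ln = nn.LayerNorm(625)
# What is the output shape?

Input shape: (26, 335, 625)
Output shape: (26, 335, 625)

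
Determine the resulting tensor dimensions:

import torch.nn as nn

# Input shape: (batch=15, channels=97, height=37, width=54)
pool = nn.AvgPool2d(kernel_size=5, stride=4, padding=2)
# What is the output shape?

Input shape: (15, 97, 37, 54)
Output shape: (15, 97, 10, 14)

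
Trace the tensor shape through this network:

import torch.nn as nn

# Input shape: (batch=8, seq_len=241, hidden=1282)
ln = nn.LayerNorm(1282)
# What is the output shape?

Input shape: (8, 241, 1282)
Output shape: (8, 241, 1282)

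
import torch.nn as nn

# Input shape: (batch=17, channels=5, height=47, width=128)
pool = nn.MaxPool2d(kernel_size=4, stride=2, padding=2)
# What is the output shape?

Input shape: (17, 5, 47, 128)
Output shape: (17, 5, 24, 65)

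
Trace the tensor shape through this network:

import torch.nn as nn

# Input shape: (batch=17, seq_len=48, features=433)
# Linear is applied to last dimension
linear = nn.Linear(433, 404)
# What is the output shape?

Input shape: (17, 48, 433)
Output shape: (17, 48, 404)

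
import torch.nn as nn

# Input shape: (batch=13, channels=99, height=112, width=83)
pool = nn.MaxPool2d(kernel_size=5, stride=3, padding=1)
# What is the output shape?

Input shape: (13, 99, 112, 83)
Output shape: (13, 99, 37, 27)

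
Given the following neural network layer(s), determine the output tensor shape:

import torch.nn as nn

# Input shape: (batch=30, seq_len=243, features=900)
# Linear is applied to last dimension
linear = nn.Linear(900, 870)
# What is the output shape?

Input shape: (30, 243, 900)
Output shape: (30, 243, 870)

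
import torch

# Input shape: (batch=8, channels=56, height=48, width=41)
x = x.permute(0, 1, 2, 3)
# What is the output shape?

Input shape: (8, 56, 48, 41)
Output shape: (8, 56, 48, 41)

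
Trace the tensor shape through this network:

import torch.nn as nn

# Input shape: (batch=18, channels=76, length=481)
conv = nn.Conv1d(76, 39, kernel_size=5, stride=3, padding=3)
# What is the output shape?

Input shape: (18, 76, 481)
Output shape: (18, 39, 161)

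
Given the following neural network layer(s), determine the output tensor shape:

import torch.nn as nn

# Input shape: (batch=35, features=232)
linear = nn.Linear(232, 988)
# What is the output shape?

Input shape: (35, 232)
Output shape: (35, 988)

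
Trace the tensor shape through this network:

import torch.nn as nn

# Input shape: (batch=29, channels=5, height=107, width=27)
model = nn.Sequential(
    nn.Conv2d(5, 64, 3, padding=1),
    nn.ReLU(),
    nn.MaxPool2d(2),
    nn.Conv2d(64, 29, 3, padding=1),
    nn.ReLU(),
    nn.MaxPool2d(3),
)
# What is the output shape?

Input shape: (29, 5, 107, 27)
  -> after first Conv2d: (29, 64, 107, 27)
  -> after first MaxPool2d: (29, 64, 53, 13)
  -> after second Conv2d: (29, 29, 53, 13)
Output shape: (29, 29, 17, 4)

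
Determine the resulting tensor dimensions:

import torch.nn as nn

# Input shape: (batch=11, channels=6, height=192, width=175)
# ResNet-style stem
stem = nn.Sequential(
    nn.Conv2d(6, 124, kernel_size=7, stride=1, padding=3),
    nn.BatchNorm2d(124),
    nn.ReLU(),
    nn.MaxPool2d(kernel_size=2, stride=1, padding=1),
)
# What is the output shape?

Input shape: (11, 6, 192, 175)
  -> after Conv2d 7x7 stride=1: (11, 124, 192, 175)
Output shape: (11, 124, 193, 176)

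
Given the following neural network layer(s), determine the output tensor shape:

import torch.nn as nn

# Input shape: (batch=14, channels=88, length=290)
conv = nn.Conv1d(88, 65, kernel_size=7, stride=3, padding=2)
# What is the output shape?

Input shape: (14, 88, 290)
Output shape: (14, 65, 96)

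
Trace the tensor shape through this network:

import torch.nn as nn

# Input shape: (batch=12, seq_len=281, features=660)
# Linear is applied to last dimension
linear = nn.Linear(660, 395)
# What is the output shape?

Input shape: (12, 281, 660)
Output shape: (12, 281, 395)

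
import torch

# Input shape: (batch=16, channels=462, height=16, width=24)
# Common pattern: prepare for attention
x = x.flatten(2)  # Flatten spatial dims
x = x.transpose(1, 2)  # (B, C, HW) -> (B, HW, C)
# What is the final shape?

Input shape: (16, 462, 16, 24)
  -> after flatten(2): (16, 462, 384)
Output shape: (16, 384, 462)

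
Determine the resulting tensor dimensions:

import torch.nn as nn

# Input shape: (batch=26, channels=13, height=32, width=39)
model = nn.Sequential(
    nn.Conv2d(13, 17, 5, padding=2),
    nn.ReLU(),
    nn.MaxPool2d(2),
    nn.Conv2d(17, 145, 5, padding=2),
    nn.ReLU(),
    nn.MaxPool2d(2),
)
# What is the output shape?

Input shape: (26, 13, 32, 39)
  -> after first Conv2d: (26, 17, 32, 39)
  -> after first MaxPool2d: (26, 17, 16, 19)
  -> after second Conv2d: (26, 145, 16, 19)
Output shape: (26, 145, 8, 9)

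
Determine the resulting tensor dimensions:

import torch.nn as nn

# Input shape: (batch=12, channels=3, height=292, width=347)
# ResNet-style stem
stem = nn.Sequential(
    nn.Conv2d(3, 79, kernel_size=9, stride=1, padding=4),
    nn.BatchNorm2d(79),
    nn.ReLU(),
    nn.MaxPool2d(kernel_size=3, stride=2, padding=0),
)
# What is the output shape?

Input shape: (12, 3, 292, 347)
  -> after Conv2d 9x9 stride=1: (12, 79, 292, 347)
Output shape: (12, 79, 145, 173)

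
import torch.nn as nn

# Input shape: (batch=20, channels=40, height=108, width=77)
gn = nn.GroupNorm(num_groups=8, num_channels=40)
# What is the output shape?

Input shape: (20, 40, 108, 77)
Output shape: (20, 40, 108, 77)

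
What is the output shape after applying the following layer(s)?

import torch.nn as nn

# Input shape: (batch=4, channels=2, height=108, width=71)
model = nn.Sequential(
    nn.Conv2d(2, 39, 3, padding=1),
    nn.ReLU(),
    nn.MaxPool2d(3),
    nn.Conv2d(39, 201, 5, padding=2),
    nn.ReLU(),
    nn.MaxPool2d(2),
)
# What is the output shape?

Input shape: (4, 2, 108, 71)
  -> after first Conv2d: (4, 39, 108, 71)
  -> after first MaxPool2d: (4, 39, 36, 23)
  -> after second Conv2d: (4, 201, 36, 23)
Output shape: (4, 201, 18, 11)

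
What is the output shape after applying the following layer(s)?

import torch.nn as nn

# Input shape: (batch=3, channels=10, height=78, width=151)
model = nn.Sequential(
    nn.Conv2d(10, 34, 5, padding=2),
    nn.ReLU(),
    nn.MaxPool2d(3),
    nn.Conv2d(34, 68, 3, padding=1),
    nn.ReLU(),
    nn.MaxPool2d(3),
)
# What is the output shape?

Input shape: (3, 10, 78, 151)
  -> after first Conv2d: (3, 34, 78, 151)
  -> after first MaxPool2d: (3, 34, 26, 50)
  -> after second Conv2d: (3, 68, 26, 50)
Output shape: (3, 68, 8, 16)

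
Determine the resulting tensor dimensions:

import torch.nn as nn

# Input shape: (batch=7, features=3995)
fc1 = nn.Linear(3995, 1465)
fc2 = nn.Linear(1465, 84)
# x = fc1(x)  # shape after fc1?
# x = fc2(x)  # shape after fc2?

Input shape: (7, 3995)
  -> after fc1: (7, 1465)
Output shape: (7, 84)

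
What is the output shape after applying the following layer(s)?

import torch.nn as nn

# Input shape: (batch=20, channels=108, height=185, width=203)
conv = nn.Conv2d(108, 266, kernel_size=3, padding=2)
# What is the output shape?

Input shape: (20, 108, 185, 203)
Output shape: (20, 266, 187, 205)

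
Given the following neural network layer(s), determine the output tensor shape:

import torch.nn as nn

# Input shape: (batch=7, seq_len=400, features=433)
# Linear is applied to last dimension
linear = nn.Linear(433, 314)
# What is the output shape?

Input shape: (7, 400, 433)
Output shape: (7, 400, 314)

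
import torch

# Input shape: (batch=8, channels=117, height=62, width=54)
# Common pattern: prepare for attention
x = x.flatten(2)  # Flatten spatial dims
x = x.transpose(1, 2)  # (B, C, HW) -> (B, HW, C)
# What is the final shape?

Input shape: (8, 117, 62, 54)
  -> after flatten(2): (8, 117, 3348)
Output shape: (8, 3348, 117)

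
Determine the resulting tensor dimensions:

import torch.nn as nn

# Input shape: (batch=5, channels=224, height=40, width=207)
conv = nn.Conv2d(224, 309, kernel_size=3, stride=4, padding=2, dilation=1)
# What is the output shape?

Input shape: (5, 224, 40, 207)
Output shape: (5, 309, 11, 53)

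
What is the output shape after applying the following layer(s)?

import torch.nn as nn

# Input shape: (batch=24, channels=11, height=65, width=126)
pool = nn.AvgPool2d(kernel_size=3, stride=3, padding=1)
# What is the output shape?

Input shape: (24, 11, 65, 126)
Output shape: (24, 11, 22, 42)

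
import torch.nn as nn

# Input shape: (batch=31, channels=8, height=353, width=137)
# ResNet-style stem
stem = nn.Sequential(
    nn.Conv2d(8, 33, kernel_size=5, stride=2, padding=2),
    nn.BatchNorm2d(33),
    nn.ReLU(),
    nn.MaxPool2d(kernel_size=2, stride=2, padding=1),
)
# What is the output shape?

Input shape: (31, 8, 353, 137)
  -> after Conv2d 5x5 stride=2: (31, 33, 177, 69)
Output shape: (31, 33, 89, 35)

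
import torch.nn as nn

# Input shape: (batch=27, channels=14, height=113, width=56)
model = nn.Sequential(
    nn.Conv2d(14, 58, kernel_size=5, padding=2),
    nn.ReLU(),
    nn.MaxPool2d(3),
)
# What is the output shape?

Input shape: (27, 14, 113, 56)
  -> after Conv2d: (27, 58, 113, 56)
  -> after ReLU: (27, 58, 113, 56)
Output shape: (27, 58, 37, 18)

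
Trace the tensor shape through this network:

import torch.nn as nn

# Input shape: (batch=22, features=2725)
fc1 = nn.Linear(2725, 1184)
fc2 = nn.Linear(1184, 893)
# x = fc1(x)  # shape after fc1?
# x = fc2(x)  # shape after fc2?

Input shape: (22, 2725)
  -> after fc1: (22, 1184)
Output shape: (22, 893)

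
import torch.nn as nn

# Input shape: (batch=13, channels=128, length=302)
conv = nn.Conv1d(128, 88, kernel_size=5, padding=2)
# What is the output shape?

Input shape: (13, 128, 302)
Output shape: (13, 88, 302)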